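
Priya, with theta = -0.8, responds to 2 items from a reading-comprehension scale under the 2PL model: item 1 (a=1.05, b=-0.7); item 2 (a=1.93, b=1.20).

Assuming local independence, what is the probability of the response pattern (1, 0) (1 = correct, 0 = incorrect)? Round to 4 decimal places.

0.4640

P(theta) = 1 / (1 + exp(−a(theta − b)))
P_1 = 1/(1+e^{0.1050}) = 0.4738
P_2 = 1/(1+e^{3.8600}) = 0.0206
L = P_1 × (1−P_2) = 0.4738 × 0.9794 = 0.46400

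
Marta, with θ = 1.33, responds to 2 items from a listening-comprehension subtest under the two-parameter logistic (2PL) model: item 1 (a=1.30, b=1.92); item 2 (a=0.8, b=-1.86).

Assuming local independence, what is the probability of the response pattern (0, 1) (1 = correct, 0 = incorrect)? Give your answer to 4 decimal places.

P(θ) = 1 / (1 + exp(−a(θ − b)))
P_1 = 1/(1+e^{0.7670}) = 0.3171
P_2 = 1/(1+e^{-2.5520}) = 0.9277
L = (1−P_1) × P_2 = 0.6829 × 0.9277 = 0.63351

0.6335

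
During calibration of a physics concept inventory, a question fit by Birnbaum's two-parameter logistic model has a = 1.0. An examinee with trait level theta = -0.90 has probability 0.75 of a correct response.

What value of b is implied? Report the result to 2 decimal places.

-2.00

P(theta) = 1 / (1 + exp(−a(theta − b)))
logit(0.75) = ln(0.75/0.25) = 1.0986
b = theta − logit/(a) = -0.90 − 1.0986/1.0000 = -1.9986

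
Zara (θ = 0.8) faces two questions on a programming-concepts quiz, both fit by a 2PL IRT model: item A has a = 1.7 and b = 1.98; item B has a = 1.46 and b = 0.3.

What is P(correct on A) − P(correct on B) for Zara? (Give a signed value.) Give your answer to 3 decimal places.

P(θ) = 1 / (1 + exp(−a(θ − b)))
P_A = 0.1186
P_B = 0.6748
P_A − P_B = -0.5562

-0.556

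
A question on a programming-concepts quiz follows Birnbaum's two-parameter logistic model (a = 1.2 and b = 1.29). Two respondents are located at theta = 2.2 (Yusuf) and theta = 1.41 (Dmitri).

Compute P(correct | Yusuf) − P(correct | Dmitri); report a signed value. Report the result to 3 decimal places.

0.213

P(theta) = 1 / (1 + exp(−a(theta − b)))
P(Yusuf) = 0.7488  [exponent 1.0920]
P(Dmitri) = 0.5359  [exponent 0.1440]
Difference = 0.7488 − 0.5359 = 0.2128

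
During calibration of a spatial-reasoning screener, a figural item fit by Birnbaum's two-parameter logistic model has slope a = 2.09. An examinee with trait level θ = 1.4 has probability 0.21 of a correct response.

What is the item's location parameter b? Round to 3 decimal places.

P(θ) = 1 / (1 + exp(−a(θ − b)))
logit(0.21) = ln(0.21/0.79) = -1.3249
b = θ − logit/(a) = 1.4 − (-1.3249)/2.0900 = 2.0339

2.034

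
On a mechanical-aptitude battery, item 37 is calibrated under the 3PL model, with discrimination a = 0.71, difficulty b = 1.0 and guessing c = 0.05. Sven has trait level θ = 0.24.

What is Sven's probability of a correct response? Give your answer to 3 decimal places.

P(θ) = c + (1 − c) · 1 / (1 + exp(−a(θ − b)))
Exponent: 0.71 × (0.24 − 1.0) = -0.5396
1/(1 + e^{0.5396}) = 0.3683
P = 0.05 + 0.95 × 0.3683 = 0.3999

0.400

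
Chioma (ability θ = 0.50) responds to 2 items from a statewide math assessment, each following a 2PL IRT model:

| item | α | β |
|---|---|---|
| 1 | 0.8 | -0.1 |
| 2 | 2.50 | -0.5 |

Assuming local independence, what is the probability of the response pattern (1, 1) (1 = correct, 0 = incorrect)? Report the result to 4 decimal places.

0.5709

P(θ) = 1 / (1 + exp(−α(θ − β)))
P_1 = 1/(1+e^{-0.4800}) = 0.6177
P_2 = 1/(1+e^{-2.5000}) = 0.9241
L = P_1 × P_2 = 0.6177 × 0.9241 = 0.57089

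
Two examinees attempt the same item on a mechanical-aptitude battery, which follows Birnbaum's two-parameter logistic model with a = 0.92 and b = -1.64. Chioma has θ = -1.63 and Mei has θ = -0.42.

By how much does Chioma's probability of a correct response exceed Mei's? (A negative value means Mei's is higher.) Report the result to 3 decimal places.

P(θ) = 1 / (1 + exp(−a(θ − b)))
P(Chioma) = 0.5023  [exponent 0.0092]
P(Mei) = 0.7544  [exponent 1.1224]
Difference = 0.5023 − 0.7544 = -0.2521

-0.252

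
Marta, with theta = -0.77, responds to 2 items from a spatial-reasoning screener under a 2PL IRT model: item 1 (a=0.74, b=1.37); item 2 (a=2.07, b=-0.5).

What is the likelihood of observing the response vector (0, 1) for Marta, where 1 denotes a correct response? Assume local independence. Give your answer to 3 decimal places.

0.302

P(theta) = 1 / (1 + exp(−a(theta − b)))
P_1 = 1/(1+e^{1.5836}) = 0.1703
P_2 = 1/(1+e^{0.5589}) = 0.3638
L = (1−P_1) × P_2 = 0.8297 × 0.3638 = 0.30185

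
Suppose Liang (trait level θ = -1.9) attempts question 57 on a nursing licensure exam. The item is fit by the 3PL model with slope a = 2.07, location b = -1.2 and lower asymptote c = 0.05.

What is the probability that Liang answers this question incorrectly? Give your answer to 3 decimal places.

P(θ) = c + (1 − c) · 1 / (1 + exp(−a(θ − b)))
Exponent: 2.07 × (-1.9 − (-1.2)) = -1.4490
1/(1 + e^{1.4490}) = 0.1902
P = 0.05 + 0.95 × 0.1902 = 0.2306
P(incorrect) = 1 − 0.2306 = 0.7694

0.769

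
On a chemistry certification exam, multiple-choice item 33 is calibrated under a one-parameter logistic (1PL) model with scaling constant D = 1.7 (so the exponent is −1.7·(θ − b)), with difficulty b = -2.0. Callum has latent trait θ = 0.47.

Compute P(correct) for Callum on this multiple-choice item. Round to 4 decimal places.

P(θ) = 1 / (1 + exp(−D·(θ − b)))
Exponent: 1.7 × (0.47 − (-2.0)) = 4.1990
1/(1 + e^{-4.1990}) = 0.9852
P = 0.9852

0.9852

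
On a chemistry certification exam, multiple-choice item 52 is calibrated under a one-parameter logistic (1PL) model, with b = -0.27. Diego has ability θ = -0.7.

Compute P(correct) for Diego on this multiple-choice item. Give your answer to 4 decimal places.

P(θ) = 1 / (1 + exp(−(θ − b)))
Exponent: (-0.7 − (-0.27)) = -0.4300
1/(1 + e^{0.4300}) = 0.3941
P = 0.3941

0.3941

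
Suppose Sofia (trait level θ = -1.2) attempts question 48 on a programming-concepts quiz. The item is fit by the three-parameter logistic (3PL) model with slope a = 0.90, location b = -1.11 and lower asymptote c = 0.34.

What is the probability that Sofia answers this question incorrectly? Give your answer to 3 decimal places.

0.343

P(θ) = c + (1 − c) · 1 / (1 + exp(−a(θ − b)))
Exponent: 0.90 × (-1.2 − (-1.11)) = -0.0810
1/(1 + e^{0.0810}) = 0.4798
P = 0.34 + 0.66 × 0.4798 = 0.6566
P(incorrect) = 1 − 0.6566 = 0.3434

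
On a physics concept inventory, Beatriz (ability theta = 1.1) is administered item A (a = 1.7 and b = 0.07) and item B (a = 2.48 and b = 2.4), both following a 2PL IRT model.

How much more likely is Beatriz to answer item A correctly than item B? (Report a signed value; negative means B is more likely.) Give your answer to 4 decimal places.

0.8138

P(theta) = 1 / (1 + exp(−a(theta − b)))
P_A = 0.8521
P_B = 0.0383
P_A − P_B = 0.8138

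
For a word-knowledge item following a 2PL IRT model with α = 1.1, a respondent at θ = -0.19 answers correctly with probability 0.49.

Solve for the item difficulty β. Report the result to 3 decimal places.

P(θ) = 1 / (1 + exp(−α(θ − β)))
logit(0.49) = ln(0.49/0.51) = -0.0400
β = θ − logit/(α) = -0.19 − (-0.0400)/1.1000 = -0.1536

-0.154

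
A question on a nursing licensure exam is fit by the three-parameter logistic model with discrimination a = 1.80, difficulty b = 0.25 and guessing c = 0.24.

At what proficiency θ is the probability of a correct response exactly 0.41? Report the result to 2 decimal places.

P(θ) = c + (1 − c) · 1 / (1 + exp(−a(θ − b)))
Remove guessing floor: (0.41 − 0.24)/(1 − 0.24) = 0.2237
logit = ln(0.2237/0.7763) = -1.2443
θ = b + logit/(a) = 0.25 + (-1.2443)/1.8000 = -0.4413

-0.44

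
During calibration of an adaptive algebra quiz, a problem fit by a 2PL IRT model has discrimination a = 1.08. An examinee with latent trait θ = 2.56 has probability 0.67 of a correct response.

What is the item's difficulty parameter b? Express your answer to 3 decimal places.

1.904

P(θ) = 1 / (1 + exp(−a(θ − b)))
logit(0.67) = ln(0.67/0.33) = 0.7082
b = θ − logit/(a) = 2.56 − 0.7082/1.0800 = 1.9043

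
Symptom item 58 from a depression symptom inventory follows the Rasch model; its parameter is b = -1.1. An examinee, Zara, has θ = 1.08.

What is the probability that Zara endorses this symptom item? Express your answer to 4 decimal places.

0.8984

P(θ) = 1 / (1 + exp(−(θ − b)))
Exponent: (1.08 − (-1.1)) = 2.1800
1/(1 + e^{-2.1800}) = 0.8984
P = 0.8984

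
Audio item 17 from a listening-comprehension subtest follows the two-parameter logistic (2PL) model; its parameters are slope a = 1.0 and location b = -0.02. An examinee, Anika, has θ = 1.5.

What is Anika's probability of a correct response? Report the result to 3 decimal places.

0.821

P(θ) = 1 / (1 + exp(−a(θ − b)))
Exponent: 1.0 × (1.5 − (-0.02)) = 1.5200
1/(1 + e^{-1.5200}) = 0.8205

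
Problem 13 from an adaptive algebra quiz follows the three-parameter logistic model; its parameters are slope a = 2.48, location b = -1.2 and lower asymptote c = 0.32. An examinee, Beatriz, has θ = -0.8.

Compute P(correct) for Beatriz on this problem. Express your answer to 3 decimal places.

P(θ) = c + (1 − c) · 1 / (1 + exp(−a(θ − b)))
Exponent: 2.48 × (-0.8 − (-1.2)) = 0.9920
1/(1 + e^{-0.9920}) = 0.7295
P = 0.32 + 0.68 × 0.7295 = 0.8160

0.816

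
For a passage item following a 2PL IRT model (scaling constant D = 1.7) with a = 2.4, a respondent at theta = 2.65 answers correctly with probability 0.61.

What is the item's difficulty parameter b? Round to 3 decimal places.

P(theta) = 1 / (1 + exp(−D·a(theta − b)))
logit(0.61) = ln(0.61/0.39) = 0.4473
b = theta − logit/(1.7·a) = 2.65 − 0.4473/4.0800 = 2.5404

2.540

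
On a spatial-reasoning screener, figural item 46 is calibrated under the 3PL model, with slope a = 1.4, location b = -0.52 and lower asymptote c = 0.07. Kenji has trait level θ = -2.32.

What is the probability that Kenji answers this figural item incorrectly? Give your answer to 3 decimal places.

0.861

P(θ) = c + (1 − c) · 1 / (1 + exp(−a(θ − b)))
Exponent: 1.4 × (-2.32 − (-0.52)) = -2.5200
1/(1 + e^{2.5200}) = 0.0745
P = 0.07 + 0.93 × 0.0745 = 0.1393
P(incorrect) = 1 − 0.1393 = 0.8607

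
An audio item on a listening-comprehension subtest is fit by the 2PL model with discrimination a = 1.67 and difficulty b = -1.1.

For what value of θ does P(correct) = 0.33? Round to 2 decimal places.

-1.52

P(θ) = 1 / (1 + exp(−a(θ − b)))
logit = ln(0.3300/0.6700) = -0.7082
θ = b + logit/(a) = -1.1 + (-0.7082)/1.6700 = -1.5241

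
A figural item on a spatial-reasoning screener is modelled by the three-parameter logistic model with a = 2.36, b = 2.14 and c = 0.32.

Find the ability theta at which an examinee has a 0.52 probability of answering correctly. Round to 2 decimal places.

P(theta) = c + (1 − c) · 1 / (1 + exp(−a(theta − b)))
Remove guessing floor: (0.52 − 0.32)/(1 − 0.32) = 0.2941
logit = ln(0.2941/0.7059) = -0.8755
theta = b + logit/(a) = 2.14 + (-0.8755)/2.3600 = 1.7690

1.77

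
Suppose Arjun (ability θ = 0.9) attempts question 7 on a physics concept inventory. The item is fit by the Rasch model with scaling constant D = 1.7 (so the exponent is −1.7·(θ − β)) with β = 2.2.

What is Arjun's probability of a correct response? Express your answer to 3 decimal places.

P(θ) = 1 / (1 + exp(−D·(θ − β)))
Exponent: 1.7 × (0.9 − 2.2) = -2.2100
1/(1 + e^{2.2100}) = 0.0989
P = 0.0989

0.099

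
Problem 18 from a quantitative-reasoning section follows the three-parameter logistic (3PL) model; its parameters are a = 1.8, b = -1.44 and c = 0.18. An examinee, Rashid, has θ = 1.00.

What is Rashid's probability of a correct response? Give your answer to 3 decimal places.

0.990

P(θ) = c + (1 − c) · 1 / (1 + exp(−a(θ − b)))
Exponent: 1.8 × (1.00 − (-1.44)) = 4.3920
1/(1 + e^{-4.3920}) = 0.9878
P = 0.18 + 0.82 × 0.9878 = 0.9900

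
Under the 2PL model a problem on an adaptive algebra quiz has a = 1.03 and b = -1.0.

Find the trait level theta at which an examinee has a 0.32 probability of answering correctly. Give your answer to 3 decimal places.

P(theta) = 1 / (1 + exp(−a(theta − b)))
logit = ln(0.3200/0.6800) = -0.7538
theta = b + logit/(a) = -1.0 + (-0.7538)/1.0300 = -1.7318

-1.732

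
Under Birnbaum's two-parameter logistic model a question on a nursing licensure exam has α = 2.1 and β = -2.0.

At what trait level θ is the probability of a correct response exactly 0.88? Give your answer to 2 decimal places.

-1.05

P(θ) = 1 / (1 + exp(−α(θ − β)))
logit = ln(0.8800/0.1200) = 1.9924
θ = β + logit/(α) = -2.0 + 1.9924/2.1000 = -1.0512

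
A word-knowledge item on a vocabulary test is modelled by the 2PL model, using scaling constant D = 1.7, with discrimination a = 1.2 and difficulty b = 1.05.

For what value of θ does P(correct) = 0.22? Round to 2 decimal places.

0.43

P(θ) = 1 / (1 + exp(−D·a(θ − b)))
logit = ln(0.2200/0.7800) = -1.2657
θ = b + logit/(1.7·a) = 1.05 + (-1.2657)/2.0400 = 0.4296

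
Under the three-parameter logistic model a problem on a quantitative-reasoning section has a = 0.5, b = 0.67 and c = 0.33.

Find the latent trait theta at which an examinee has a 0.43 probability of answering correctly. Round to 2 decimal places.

P(theta) = c + (1 − c) · 1 / (1 + exp(−a(theta − b)))
Remove guessing floor: (0.43 − 0.33)/(1 − 0.33) = 0.1493
logit = ln(0.1493/0.8507) = -1.7405
theta = b + logit/(a) = 0.67 + (-1.7405)/0.5000 = -2.8109

-2.81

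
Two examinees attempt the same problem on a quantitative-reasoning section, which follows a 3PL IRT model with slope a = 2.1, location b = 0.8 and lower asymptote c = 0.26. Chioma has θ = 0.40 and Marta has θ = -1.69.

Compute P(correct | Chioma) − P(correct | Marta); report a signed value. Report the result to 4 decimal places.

0.2192

P(θ) = c + (1 − c) · 1 / (1 + exp(−a(θ − b)))
P(Chioma) = 0.4831  [exponent -0.8400]
P(Marta) = 0.2639  [exponent -5.2290]
Difference = 0.4831 − 0.2639 = 0.2192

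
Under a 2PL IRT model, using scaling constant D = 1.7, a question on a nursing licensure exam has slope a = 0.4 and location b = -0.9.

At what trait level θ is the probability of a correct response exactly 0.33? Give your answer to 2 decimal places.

-1.94

P(θ) = 1 / (1 + exp(−D·a(θ − b)))
logit = ln(0.3300/0.6700) = -0.7082
θ = b + logit/(1.7·a) = -0.9 + (-0.7082)/0.6800 = -1.9414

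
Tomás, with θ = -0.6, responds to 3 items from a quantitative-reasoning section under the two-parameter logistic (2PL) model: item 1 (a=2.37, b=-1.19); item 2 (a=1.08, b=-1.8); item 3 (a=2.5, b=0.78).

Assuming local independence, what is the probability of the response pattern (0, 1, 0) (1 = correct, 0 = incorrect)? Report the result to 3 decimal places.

0.151

P(θ) = 1 / (1 + exp(−a(θ − b)))
P_1 = 1/(1+e^{-1.3983}) = 0.8019
P_2 = 1/(1+e^{-1.2960}) = 0.7852
P_3 = 1/(1+e^{3.4500}) = 0.0308
L = (1−P_1) × P_2 × (1−P_3) = 0.1981 × 0.7852 × 0.9692 = 0.15074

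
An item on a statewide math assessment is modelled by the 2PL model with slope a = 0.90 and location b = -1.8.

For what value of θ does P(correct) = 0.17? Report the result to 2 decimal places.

-3.56

P(θ) = 1 / (1 + exp(−a(θ − b)))
logit = ln(0.1700/0.8300) = -1.5856
θ = b + logit/(a) = -1.8 + (-1.5856)/0.9000 = -3.5618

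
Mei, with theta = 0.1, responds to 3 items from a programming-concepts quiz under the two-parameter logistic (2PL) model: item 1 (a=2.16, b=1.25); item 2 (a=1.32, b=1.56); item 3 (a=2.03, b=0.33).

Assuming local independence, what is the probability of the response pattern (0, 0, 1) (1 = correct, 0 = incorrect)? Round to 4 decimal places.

P(theta) = 1 / (1 + exp(−a(theta − b)))
P_1 = 1/(1+e^{2.4840}) = 0.0770
P_2 = 1/(1+e^{1.9272}) = 0.1271
P_3 = 1/(1+e^{0.4669}) = 0.3854
L = (1−P_1) × (1−P_2) × P_3 = 0.9230 × 0.8729 × 0.3854 = 0.31049

0.3105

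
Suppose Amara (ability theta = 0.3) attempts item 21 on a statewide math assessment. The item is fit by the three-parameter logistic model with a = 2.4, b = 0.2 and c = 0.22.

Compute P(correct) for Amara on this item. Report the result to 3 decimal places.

P(theta) = c + (1 − c) · 1 / (1 + exp(−a(theta − b)))
Exponent: 2.4 × (0.3 − 0.2) = 0.2400
1/(1 + e^{-0.2400}) = 0.5597
P = 0.22 + 0.78 × 0.5597 = 0.6566

0.657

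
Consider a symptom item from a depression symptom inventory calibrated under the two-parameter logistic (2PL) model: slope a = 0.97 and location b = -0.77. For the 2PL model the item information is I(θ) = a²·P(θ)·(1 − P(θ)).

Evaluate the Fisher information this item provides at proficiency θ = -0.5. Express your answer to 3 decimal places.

P = 1/(1+e^{-0.2619}) = 0.5651
P(1−P) = 0.5651 × 0.4349 = 0.2458
I = a² × P(1−P) = 0.97² × 0.2458 = 0.23124

0.231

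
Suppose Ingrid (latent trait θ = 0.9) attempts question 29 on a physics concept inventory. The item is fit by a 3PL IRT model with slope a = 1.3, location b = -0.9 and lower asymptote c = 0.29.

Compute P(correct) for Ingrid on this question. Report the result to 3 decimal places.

0.938

P(θ) = c + (1 − c) · 1 / (1 + exp(−a(θ − b)))
Exponent: 1.3 × (0.9 − (-0.9)) = 2.3400
1/(1 + e^{-2.3400}) = 0.9121
P = 0.29 + 0.71 × 0.9121 = 0.9376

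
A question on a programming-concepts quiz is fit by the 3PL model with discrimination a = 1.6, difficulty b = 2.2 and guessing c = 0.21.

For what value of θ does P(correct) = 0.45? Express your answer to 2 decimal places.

1.68

P(θ) = c + (1 − c) · 1 / (1 + exp(−a(θ − b)))
Remove guessing floor: (0.45 − 0.21)/(1 − 0.21) = 0.3038
logit = ln(0.3038/0.6962) = -0.8293
θ = b + logit/(a) = 2.2 + (-0.8293)/1.6000 = 1.6817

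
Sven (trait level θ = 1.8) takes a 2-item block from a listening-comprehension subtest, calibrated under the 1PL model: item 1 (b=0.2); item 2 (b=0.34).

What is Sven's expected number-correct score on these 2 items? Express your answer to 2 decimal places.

1.64

P(θ) = 1 / (1 + exp(−(θ − b)))
P_1 = 1/(1+e^{-1.6000}) = 0.8320
P_2 = 1/(1+e^{-1.4600}) = 0.8115
E[score] = 0.8320 + 0.8115 = 1.6436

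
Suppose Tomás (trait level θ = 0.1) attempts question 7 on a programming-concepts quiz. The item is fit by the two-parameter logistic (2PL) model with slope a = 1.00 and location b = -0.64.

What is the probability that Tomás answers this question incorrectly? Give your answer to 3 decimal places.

0.323

P(θ) = 1 / (1 + exp(−a(θ − b)))
Exponent: 1.00 × (0.1 − (-0.64)) = 0.7400
1/(1 + e^{-0.7400}) = 0.6770
P(incorrect) = 1 − 0.6770 = 0.3230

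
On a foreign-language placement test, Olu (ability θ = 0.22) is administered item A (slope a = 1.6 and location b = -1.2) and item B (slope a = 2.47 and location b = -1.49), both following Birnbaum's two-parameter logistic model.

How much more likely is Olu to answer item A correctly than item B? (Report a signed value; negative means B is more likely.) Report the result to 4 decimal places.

P(θ) = 1 / (1 + exp(−a(θ − b)))
P_A = 0.9065
P_B = 0.9856
P_A − P_B = -0.0790

-0.0790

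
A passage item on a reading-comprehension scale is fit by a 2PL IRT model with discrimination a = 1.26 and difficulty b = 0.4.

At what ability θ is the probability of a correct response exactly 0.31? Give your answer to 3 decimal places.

-0.235

P(θ) = 1 / (1 + exp(−a(θ − b)))
logit = ln(0.3100/0.6900) = -0.8001
θ = b + logit/(a) = 0.4 + (-0.8001)/1.2600 = -0.2350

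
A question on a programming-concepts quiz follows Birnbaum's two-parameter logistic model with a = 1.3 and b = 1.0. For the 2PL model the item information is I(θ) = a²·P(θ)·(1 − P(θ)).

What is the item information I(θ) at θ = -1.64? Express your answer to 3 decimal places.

0.051

P = 1/(1+e^{3.4320}) = 0.0313
P(1−P) = 0.0313 × 0.9687 = 0.0303
I = a² × P(1−P) = 1.3² × 0.0303 = 0.05126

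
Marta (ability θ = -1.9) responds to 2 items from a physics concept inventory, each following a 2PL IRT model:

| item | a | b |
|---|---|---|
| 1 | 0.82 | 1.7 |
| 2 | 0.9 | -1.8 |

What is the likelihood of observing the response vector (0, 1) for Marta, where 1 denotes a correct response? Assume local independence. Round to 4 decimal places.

P(θ) = 1 / (1 + exp(−a(θ − b)))
P_1 = 1/(1+e^{2.9520}) = 0.0496
P_2 = 1/(1+e^{0.0900}) = 0.4775
L = (1−P_1) × P_2 = 0.9504 × 0.4775 = 0.45381

0.4538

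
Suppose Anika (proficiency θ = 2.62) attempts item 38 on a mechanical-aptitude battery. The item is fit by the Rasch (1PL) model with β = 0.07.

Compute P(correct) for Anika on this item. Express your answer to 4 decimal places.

P(θ) = 1 / (1 + exp(−(θ − β)))
Exponent: (2.62 − 0.07) = 2.5500
1/(1 + e^{-2.5500}) = 0.9276
P = 0.9276

0.9276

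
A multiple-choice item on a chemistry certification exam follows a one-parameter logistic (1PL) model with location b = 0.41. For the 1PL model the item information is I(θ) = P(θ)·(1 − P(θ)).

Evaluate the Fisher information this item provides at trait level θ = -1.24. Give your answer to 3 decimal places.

0.135

P = 1/(1+e^{1.6500}) = 0.1611
P(1−P) = 0.1611 × 0.8389 = 0.1352
I = P(1−P) = 0.13515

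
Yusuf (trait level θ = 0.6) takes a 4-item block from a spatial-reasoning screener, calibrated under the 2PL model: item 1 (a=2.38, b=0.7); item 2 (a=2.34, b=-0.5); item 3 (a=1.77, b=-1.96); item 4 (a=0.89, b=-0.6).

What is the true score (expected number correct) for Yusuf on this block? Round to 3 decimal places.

3.104

P(θ) = 1 / (1 + exp(−a(θ − b)))
P_1 = 1/(1+e^{0.2380}) = 0.4408
P_2 = 1/(1+e^{-2.5740}) = 0.9292
P_3 = 1/(1+e^{-4.5312}) = 0.9893
P_4 = 1/(1+e^{-1.0680}) = 0.7442
E[score] = 0.4408 + 0.9292 + 0.9893 + 0.7442 = 3.1035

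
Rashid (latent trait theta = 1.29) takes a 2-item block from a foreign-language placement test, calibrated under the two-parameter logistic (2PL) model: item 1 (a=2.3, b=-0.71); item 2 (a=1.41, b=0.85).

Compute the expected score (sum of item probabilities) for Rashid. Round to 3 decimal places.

1.640

P(theta) = 1 / (1 + exp(−a(theta − b)))
P_1 = 1/(1+e^{-4.6000}) = 0.9900
P_2 = 1/(1+e^{-0.6204}) = 0.6503
E[score] = 0.9900 + 0.6503 = 1.6404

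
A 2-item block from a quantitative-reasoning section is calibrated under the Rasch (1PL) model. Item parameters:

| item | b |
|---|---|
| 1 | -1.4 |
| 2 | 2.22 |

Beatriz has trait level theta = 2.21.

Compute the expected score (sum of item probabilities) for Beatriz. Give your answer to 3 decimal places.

P(theta) = 1 / (1 + exp(−(theta − b)))
P_1 = 1/(1+e^{-3.6100}) = 0.9737
P_2 = 1/(1+e^{0.0100}) = 0.4975
E[score] = 0.9737 + 0.4975 = 1.4712

1.471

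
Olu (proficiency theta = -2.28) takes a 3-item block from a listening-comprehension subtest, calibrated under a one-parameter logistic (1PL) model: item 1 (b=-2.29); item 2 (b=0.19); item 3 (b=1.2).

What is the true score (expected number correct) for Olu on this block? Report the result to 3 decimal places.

P(theta) = 1 / (1 + exp(−(theta − b)))
P_1 = 1/(1+e^{-0.0100}) = 0.5025
P_2 = 1/(1+e^{2.4700}) = 0.0780
P_3 = 1/(1+e^{3.4800}) = 0.0299
E[score] = 0.5025 + 0.0780 + 0.0299 = 0.6104

0.610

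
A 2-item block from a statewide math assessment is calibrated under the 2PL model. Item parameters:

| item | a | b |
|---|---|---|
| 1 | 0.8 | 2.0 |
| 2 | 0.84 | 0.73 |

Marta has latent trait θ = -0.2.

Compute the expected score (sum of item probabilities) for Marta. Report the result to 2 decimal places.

0.46

P(θ) = 1 / (1 + exp(−a(θ − b)))
P_1 = 1/(1+e^{1.7600}) = 0.1468
P_2 = 1/(1+e^{0.7812}) = 0.3141
E[score] = 0.1468 + 0.3141 = 0.4609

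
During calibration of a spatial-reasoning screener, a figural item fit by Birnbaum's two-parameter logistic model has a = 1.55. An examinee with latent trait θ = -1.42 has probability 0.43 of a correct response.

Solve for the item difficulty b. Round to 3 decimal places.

-1.238

P(θ) = 1 / (1 + exp(−a(θ − b)))
logit(0.43) = ln(0.43/0.57) = -0.2819
b = θ − logit/(a) = -1.42 − (-0.2819)/1.5500 = -1.2382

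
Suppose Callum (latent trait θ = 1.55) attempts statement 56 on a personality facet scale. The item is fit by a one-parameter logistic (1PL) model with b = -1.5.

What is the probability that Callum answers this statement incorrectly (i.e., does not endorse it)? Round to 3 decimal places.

P(θ) = 1 / (1 + exp(−(θ − b)))
Exponent: (1.55 − (-1.5)) = 3.0500
1/(1 + e^{-3.0500}) = 0.9548
P = 0.9548
P(incorrect) = 1 − 0.9548 = 0.0452

0.045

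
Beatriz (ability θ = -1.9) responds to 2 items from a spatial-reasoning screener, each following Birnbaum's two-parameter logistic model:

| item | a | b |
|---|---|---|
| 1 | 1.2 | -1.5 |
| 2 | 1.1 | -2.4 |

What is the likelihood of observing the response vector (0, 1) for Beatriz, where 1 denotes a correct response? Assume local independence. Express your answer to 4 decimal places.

P(θ) = 1 / (1 + exp(−a(θ − b)))
P_1 = 1/(1+e^{0.4800}) = 0.3823
P_2 = 1/(1+e^{-0.5500}) = 0.6341
L = (1−P_1) × P_2 = 0.6177 × 0.6341 = 0.39174

0.3917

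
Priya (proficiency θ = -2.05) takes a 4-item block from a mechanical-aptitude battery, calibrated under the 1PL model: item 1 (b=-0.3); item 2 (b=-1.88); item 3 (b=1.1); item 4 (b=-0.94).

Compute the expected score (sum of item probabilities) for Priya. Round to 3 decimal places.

0.895

P(θ) = 1 / (1 + exp(−(θ − b)))
P_1 = 1/(1+e^{1.7500}) = 0.1480
P_2 = 1/(1+e^{0.1700}) = 0.4576
P_3 = 1/(1+e^{3.1500}) = 0.0411
P_4 = 1/(1+e^{1.1100}) = 0.2479
E[score] = 0.1480 + 0.4576 + 0.0411 + 0.2479 = 0.8946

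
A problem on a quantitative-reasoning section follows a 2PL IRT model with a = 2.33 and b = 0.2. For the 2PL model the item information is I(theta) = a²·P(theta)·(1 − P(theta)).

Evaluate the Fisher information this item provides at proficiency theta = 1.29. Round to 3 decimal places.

P = 1/(1+e^{-2.5397}) = 0.9269
P(1−P) = 0.9269 × 0.0731 = 0.0678
I = a² × P(1−P) = 2.33² × 0.0678 = 0.36794

0.368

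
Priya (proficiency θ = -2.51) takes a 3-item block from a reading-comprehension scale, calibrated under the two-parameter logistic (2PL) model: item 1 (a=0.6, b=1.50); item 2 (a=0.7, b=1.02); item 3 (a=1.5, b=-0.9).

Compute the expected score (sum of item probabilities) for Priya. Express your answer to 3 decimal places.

0.243

P(θ) = 1 / (1 + exp(−a(θ − b)))
P_1 = 1/(1+e^{2.4060}) = 0.0827
P_2 = 1/(1+e^{2.4710}) = 0.0779
P_3 = 1/(1+e^{2.4150}) = 0.0820
E[score] = 0.0827 + 0.0779 + 0.0820 = 0.2427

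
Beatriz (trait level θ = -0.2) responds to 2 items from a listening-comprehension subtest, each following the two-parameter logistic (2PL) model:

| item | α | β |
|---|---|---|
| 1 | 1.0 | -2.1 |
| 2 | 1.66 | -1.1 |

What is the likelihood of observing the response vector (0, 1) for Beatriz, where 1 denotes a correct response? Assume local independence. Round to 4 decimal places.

0.1063

P(θ) = 1 / (1 + exp(−α(θ − β)))
P_1 = 1/(1+e^{-1.9000}) = 0.8699
P_2 = 1/(1+e^{-1.4940}) = 0.8167
L = (1−P_1) × P_2 = 0.1301 × 0.8167 = 0.10626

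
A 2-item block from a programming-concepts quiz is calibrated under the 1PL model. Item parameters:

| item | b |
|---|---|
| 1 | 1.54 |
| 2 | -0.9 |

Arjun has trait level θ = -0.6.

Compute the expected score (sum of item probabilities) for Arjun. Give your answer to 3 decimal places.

0.680

P(θ) = 1 / (1 + exp(−(θ − b)))
P_1 = 1/(1+e^{2.1400}) = 0.1053
P_2 = 1/(1+e^{-0.3000}) = 0.5744
E[score] = 0.1053 + 0.5744 = 0.6797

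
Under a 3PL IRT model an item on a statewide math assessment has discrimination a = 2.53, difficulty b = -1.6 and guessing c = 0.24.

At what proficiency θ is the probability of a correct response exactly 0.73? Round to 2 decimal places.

-1.36

P(θ) = c + (1 − c) · 1 / (1 + exp(−a(θ − b)))
Remove guessing floor: (0.73 − 0.24)/(1 − 0.24) = 0.6447
logit = ln(0.6447/0.3553) = 0.5960
θ = b + logit/(a) = -1.6 + 0.5960/2.5300 = -1.3644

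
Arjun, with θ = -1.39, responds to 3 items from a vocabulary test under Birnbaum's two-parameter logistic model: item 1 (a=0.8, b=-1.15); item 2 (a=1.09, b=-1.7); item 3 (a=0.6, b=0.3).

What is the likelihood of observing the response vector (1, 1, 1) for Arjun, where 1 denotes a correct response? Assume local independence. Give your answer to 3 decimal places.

P(θ) = 1 / (1 + exp(−a(θ − b)))
P_1 = 1/(1+e^{0.1920}) = 0.4521
P_2 = 1/(1+e^{-0.3379}) = 0.5837
P_3 = 1/(1+e^{1.0140}) = 0.2662
L = P_1 × P_2 × P_3 = 0.4521 × 0.5837 × 0.2662 = 0.07025

0.070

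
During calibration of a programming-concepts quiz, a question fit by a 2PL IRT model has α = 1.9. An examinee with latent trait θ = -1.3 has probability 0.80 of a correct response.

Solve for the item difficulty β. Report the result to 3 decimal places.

-2.030

P(θ) = 1 / (1 + exp(−α(θ − β)))
logit(0.80) = ln(0.80/0.20) = 1.3863
β = θ − logit/(α) = -1.3 − 1.3863/1.9000 = -2.0296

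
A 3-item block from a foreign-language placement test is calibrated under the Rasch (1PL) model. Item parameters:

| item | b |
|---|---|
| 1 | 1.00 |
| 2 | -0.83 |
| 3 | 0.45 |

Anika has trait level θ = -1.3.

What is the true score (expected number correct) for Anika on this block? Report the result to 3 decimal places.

0.624

P(θ) = 1 / (1 + exp(−(θ − b)))
P_1 = 1/(1+e^{2.3000}) = 0.0911
P_2 = 1/(1+e^{0.4700}) = 0.3846
P_3 = 1/(1+e^{1.7500}) = 0.1480
E[score] = 0.0911 + 0.3846 + 0.1480 = 0.6238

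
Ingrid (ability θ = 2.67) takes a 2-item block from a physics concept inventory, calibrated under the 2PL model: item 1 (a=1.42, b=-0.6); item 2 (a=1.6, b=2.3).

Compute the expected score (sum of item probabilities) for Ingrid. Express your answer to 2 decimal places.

P(θ) = 1 / (1 + exp(−a(θ − b)))
P_1 = 1/(1+e^{-4.6434}) = 0.9905
P_2 = 1/(1+e^{-0.5920}) = 0.6438
E[score] = 0.9905 + 0.6438 = 1.6343

1.63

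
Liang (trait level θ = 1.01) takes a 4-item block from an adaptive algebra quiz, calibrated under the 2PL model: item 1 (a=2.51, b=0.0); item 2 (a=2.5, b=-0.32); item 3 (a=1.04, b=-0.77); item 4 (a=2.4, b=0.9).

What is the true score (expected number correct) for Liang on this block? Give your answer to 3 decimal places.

3.322

P(θ) = 1 / (1 + exp(−a(θ − b)))
P_1 = 1/(1+e^{-2.5351}) = 0.9266
P_2 = 1/(1+e^{-3.3250}) = 0.9653
P_3 = 1/(1+e^{-1.8512}) = 0.8643
P_4 = 1/(1+e^{-0.2640}) = 0.5656
E[score] = 0.9266 + 0.9653 + 0.8643 + 0.5656 = 3.3217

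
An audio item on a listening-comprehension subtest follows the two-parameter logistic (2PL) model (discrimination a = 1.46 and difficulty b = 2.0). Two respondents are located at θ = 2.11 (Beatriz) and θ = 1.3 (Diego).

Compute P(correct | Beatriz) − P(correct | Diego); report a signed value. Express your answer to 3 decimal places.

0.275

P(θ) = 1 / (1 + exp(−a(θ − b)))
P(Beatriz) = 0.5401  [exponent 0.1606]
P(Diego) = 0.2646  [exponent -1.0220]
Difference = 0.5401 − 0.2646 = 0.2754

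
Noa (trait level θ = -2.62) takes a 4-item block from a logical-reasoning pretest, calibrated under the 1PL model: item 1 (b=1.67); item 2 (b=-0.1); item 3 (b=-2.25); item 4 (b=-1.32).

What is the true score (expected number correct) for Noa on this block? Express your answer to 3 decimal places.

0.711

P(θ) = 1 / (1 + exp(−(θ − b)))
P_1 = 1/(1+e^{4.2900}) = 0.0135
P_2 = 1/(1+e^{2.5200}) = 0.0745
P_3 = 1/(1+e^{0.3700}) = 0.4085
P_4 = 1/(1+e^{1.3000}) = 0.2142
E[score] = 0.0135 + 0.0745 + 0.4085 + 0.2142 = 0.7107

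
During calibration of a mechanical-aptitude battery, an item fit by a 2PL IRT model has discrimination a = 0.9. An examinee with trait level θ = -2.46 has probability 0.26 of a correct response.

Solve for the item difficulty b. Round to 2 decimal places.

P(θ) = 1 / (1 + exp(−a(θ − b)))
logit(0.26) = ln(0.26/0.74) = -1.0460
b = θ − logit/(a) = -2.46 − (-1.0460)/0.9000 = -1.2978

-1.30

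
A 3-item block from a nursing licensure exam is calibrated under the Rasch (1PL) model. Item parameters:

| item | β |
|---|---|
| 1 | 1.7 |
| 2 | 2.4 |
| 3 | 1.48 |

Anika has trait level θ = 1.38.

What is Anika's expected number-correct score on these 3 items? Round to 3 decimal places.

P(θ) = 1 / (1 + exp(−(θ − β)))
P_1 = 1/(1+e^{0.3200}) = 0.4207
P_2 = 1/(1+e^{1.0200}) = 0.2650
P_3 = 1/(1+e^{0.1000}) = 0.4750
E[score] = 0.4207 + 0.2650 + 0.4750 = 1.1607

1.161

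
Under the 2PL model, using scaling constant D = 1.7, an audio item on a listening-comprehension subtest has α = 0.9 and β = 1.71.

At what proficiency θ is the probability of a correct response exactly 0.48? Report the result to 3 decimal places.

P(θ) = 1 / (1 + exp(−D·α(θ − β)))
logit = ln(0.4800/0.5200) = -0.0800
θ = β + logit/(1.7·α) = 1.71 + (-0.0800)/1.5300 = 1.6577

1.658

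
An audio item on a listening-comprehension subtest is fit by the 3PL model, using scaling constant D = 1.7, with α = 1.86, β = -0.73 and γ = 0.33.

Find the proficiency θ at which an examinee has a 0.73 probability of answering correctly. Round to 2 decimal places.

-0.61

P(θ) = γ + (1 − γ) · 1 / (1 + exp(−D·α(θ − β)))
Remove guessing floor: (0.73 − 0.33)/(1 − 0.33) = 0.5970
logit = ln(0.5970/0.4030) = 0.3930
θ = β + logit/(1.7·α) = -0.73 + 0.3930/3.1620 = -0.6057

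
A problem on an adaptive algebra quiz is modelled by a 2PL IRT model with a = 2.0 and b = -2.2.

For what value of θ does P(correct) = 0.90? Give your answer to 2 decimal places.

P(θ) = 1 / (1 + exp(−a(θ − b)))
logit = ln(0.9000/0.1000) = 2.1972
θ = b + logit/(a) = -2.2 + 2.1972/2.0000 = -1.1014

-1.10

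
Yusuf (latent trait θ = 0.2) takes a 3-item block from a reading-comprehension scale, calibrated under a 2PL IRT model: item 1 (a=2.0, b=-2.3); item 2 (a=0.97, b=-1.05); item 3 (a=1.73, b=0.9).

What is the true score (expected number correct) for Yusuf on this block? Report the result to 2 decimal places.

1.99

P(θ) = 1 / (1 + exp(−a(θ − b)))
P_1 = 1/(1+e^{-5.0000}) = 0.9933
P_2 = 1/(1+e^{-1.2125}) = 0.7707
P_3 = 1/(1+e^{1.2110}) = 0.2295
E[score] = 0.9933 + 0.7707 + 0.2295 = 1.9936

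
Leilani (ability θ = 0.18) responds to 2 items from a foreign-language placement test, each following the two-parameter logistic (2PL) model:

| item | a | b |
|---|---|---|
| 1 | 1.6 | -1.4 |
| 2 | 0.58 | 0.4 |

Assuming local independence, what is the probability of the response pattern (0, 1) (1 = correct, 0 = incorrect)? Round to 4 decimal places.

0.0346

P(θ) = 1 / (1 + exp(−a(θ − b)))
P_1 = 1/(1+e^{-2.5280}) = 0.9261
P_2 = 1/(1+e^{0.1276}) = 0.4681
L = (1−P_1) × P_2 = 0.0739 × 0.4681 = 0.03460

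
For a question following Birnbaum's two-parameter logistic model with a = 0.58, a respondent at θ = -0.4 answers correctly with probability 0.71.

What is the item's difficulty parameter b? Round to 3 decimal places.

-1.944

P(θ) = 1 / (1 + exp(−a(θ − b)))
logit(0.71) = ln(0.71/0.29) = 0.8954
b = θ − logit/(a) = -0.4 − 0.8954/0.5800 = -1.9438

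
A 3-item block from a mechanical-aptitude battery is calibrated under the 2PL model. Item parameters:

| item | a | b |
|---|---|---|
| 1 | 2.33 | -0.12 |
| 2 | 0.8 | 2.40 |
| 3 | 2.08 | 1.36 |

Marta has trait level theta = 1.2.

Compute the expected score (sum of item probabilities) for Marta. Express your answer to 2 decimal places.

1.65

P(theta) = 1 / (1 + exp(−a(theta − b)))
P_1 = 1/(1+e^{-3.0756}) = 0.9559
P_2 = 1/(1+e^{0.9600}) = 0.2769
P_3 = 1/(1+e^{0.3328}) = 0.4176
E[score] = 0.9559 + 0.2769 + 0.4176 = 1.6503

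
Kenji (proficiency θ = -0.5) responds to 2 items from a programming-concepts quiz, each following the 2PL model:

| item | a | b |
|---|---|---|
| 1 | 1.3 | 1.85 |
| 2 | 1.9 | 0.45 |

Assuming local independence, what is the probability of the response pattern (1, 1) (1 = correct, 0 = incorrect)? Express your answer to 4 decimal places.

0.0064

P(θ) = 1 / (1 + exp(−a(θ − b)))
P_1 = 1/(1+e^{3.0550}) = 0.0450
P_2 = 1/(1+e^{1.8050}) = 0.1412
L = P_1 × P_2 = 0.0450 × 0.1412 = 0.00636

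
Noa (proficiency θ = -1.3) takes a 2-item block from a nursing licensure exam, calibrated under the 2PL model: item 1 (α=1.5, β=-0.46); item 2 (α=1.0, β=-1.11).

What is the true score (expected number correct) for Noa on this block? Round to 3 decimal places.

0.674

P(θ) = 1 / (1 + exp(−α(θ − β)))
P_1 = 1/(1+e^{1.2600}) = 0.2210
P_2 = 1/(1+e^{0.1900}) = 0.4526
E[score] = 0.2210 + 0.4526 = 0.6736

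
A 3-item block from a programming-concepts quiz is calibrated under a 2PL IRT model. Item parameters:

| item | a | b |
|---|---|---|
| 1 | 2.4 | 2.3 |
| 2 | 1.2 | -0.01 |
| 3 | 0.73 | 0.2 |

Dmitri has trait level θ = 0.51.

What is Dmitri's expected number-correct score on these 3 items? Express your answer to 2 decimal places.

P(θ) = 1 / (1 + exp(−a(θ − b)))
P_1 = 1/(1+e^{4.2960}) = 0.0134
P_2 = 1/(1+e^{-0.6240}) = 0.6511
P_3 = 1/(1+e^{-0.2263}) = 0.5563
E[score] = 0.0134 + 0.6511 + 0.5563 = 1.2209

1.22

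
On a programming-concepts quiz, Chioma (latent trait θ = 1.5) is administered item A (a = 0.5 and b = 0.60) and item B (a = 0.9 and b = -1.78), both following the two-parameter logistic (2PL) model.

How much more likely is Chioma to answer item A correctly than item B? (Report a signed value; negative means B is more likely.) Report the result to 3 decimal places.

P(θ) = 1 / (1 + exp(−a(θ − b)))
P_A = 0.6106
P_B = 0.9504
P_A − P_B = -0.3397

-0.340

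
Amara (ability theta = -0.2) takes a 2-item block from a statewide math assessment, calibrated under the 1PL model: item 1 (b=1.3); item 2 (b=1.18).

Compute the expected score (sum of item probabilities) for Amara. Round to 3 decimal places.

0.383

P(theta) = 1 / (1 + exp(−(theta − b)))
P_1 = 1/(1+e^{1.5000}) = 0.1824
P_2 = 1/(1+e^{1.3800}) = 0.2010
E[score] = 0.1824 + 0.2010 = 0.3834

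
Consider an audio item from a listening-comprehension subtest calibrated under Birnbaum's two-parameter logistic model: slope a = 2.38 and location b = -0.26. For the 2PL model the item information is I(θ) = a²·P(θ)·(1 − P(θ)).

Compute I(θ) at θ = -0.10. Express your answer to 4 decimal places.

1.3660

P = 1/(1+e^{-0.3808}) = 0.5941
P(1−P) = 0.5941 × 0.4059 = 0.2412
I = a² × P(1−P) = 2.38² × 0.2412 = 1.36598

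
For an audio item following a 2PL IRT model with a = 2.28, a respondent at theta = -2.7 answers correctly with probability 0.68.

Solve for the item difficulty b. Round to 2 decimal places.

-3.03

P(theta) = 1 / (1 + exp(−a(theta − b)))
logit(0.68) = ln(0.68/0.32) = 0.7538
b = theta − logit/(a) = -2.7 − 0.7538/2.2800 = -3.0306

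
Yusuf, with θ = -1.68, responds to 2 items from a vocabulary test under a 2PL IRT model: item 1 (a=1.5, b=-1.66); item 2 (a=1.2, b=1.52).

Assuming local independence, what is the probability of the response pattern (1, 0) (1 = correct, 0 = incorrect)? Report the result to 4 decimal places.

0.4821

P(θ) = 1 / (1 + exp(−a(θ − b)))
P_1 = 1/(1+e^{0.0300}) = 0.4925
P_2 = 1/(1+e^{3.8400}) = 0.0210
L = P_1 × (1−P_2) = 0.4925 × 0.9790 = 0.48214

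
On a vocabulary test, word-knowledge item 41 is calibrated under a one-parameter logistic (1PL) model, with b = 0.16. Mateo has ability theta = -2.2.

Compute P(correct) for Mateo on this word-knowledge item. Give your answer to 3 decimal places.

0.086

P(theta) = 1 / (1 + exp(−(theta − b)))
Exponent: (-2.2 − 0.16) = -2.3600
1/(1 + e^{2.3600}) = 0.0863
P = 0.0863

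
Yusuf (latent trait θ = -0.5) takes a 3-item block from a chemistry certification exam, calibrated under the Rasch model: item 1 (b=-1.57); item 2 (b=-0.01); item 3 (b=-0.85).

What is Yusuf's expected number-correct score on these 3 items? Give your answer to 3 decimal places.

P(θ) = 1 / (1 + exp(−(θ − b)))
P_1 = 1/(1+e^{-1.0700}) = 0.7446
P_2 = 1/(1+e^{0.4900}) = 0.3799
P_3 = 1/(1+e^{-0.3500}) = 0.5866
E[score] = 0.7446 + 0.3799 + 0.5866 = 1.7111

1.711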